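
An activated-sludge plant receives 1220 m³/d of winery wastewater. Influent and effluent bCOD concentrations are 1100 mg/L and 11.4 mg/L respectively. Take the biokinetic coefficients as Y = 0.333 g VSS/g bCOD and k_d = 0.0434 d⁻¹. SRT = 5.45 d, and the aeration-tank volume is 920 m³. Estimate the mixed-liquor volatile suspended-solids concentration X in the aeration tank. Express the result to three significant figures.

X ≈ 2120 mg/L

From V·X·(1 + k_d·θ_c) = Y·Q·(S₀ − S)·θ_c: X = 0.333 × 1220 × (1100 − 11.4) × 5.45 / [920 × (1 + 0.0434 × 5.45)] = 2119 mg/L.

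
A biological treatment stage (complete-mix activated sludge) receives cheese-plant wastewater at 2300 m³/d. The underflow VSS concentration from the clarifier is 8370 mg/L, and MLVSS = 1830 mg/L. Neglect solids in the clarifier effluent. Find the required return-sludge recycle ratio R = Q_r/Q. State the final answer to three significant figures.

R ≈ 0.280

Solids balance on the clarifier gives (1+R)X = R·X_r, so R = X/(X_r − X) = 1830 / (8370 − 1830) = 0.2798.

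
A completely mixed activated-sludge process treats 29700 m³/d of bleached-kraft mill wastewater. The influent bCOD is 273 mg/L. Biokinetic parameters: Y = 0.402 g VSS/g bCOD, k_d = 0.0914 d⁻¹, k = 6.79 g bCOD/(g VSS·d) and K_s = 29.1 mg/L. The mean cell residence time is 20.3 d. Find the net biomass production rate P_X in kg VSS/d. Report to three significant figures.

Effluent substrate depends only on kinetics and SRT: S = K_s(1 + k_d θ_c) / [θ_c(Yk − k_d) − 1] = 29.1 × (1 + 0.0914 × 20.3) / [20.3 × (0.402 × 6.79 − 0.0914) − 1] = 83.09 / 52.56 = 1.581 mg/L.
The observed yield is Y_obs = Y/(1 + k_d·θ_c) = 0.402 / (1 + 0.0914 × 20.3) = 0.402 / 2.855 = 0.1408 g VSS per g bCOD removed.
Q·(S₀ − S) = 29700 × (273 − 1.58) × 10⁻³ = 8061 kg/d removed.
So the net sludge growth is P_X = 0.1408 × 8061 = 1135 kg VSS/d.

P_X ≈ 1130 kg VSS/d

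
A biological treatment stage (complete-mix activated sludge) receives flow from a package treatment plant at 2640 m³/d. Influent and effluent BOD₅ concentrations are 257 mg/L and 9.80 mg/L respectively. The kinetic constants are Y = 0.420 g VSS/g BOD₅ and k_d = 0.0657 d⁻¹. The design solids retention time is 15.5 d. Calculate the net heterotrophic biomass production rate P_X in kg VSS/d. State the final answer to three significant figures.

Y_obs = Y / (1 + k_d θ_c) = 0.420 / (1 + 0.0657 × 15.5) = 0.420 / 2.018 = 0.2081.
Substrate removed = Q·(S₀ − S) = 2640 m³/d × (257 − 9.80) g/m³ = 6.53×10^5 g/d = 652.6 kg/d.
So the net sludge growth is P_X = 0.2081 × 652.6 = 135.8 kg VSS/d.

P_X ≈ 136 kg VSS/d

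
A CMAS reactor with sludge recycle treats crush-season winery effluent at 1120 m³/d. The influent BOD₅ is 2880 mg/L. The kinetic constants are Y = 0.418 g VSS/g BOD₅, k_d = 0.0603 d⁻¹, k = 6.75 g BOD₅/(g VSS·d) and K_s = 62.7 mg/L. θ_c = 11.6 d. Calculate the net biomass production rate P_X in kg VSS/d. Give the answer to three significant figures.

P_X ≈ 792 kg VSS/d

From the Monod/SRT balance for a CMAS, S = K_s·(1+k_d θ_c)/[θ_c·(Y k − k_d) − 1] = 62.7 × (1 + 0.0603 × 11.6) / [11.6 × (0.418 × 6.75 − 0.0603) − 1] = 106.6 / 31.03 = 3.434 mg/L.
Observed yield with endogenous decay: Y_obs = Y / (1 + k_d·θ_c) = 0.418 / (1 + 0.0603 × 11.6) = 0.418 / 1.699 = 0.2460 g VSS/g BOD₅.
ΔS = 2880 − 3.43 = 2877 mg/L, so the substrate removal rate is 1120 × 2877/1000 = 3222 kg BOD₅/d.
Biomass produced: P_X = Y_obs·Q·ΔS = 0.2460 × 3222 ≈ 792.4 kg VSS/d.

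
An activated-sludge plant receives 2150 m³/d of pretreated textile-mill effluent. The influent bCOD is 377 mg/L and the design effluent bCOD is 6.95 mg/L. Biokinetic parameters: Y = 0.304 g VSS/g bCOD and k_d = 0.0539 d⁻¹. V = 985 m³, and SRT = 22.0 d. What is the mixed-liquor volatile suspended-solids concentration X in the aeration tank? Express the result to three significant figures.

X ≈ 2470 mg/L

From V·X·(1 + k_d·θ_c) = Y·Q·(S₀ − S)·θ_c: X = 0.304 × 2150 × (377 − 6.95) × 22.0 / [985 × (1 + 0.0539 × 22.0)] = 2471 mg/L.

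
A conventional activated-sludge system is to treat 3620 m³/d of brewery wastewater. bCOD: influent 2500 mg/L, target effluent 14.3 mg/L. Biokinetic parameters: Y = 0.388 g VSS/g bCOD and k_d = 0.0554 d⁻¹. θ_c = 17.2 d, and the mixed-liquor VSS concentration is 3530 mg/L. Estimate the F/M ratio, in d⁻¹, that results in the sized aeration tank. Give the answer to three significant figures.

Steady-state biomass mass balance: V·X·(1 + k_d·θ_c) = Y·Q·(S₀ − S)·θ_c, so V = 0.388 × 3620 × (2500 − 14.3) × 17.2 / [3530 × (1 + 0.0554 × 17.2)] = 6.01×10^7 / 6894 = 8711 m³.
F/M = Q·S₀ / (V·X) = 3620 × 2500 / (8711 × 3530) = 0.2943 g bCOD·(g VSS·d)⁻¹.

F/M ≈ 0.294 d⁻¹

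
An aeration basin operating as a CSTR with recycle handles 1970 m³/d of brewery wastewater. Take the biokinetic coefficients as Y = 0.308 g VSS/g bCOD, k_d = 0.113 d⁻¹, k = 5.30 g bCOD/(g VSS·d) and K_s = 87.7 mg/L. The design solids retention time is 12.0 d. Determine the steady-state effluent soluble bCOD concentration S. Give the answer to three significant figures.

From the Monod/SRT balance for a CMAS, S = K_s·(1+k_d θ_c)/[θ_c·(Y k − k_d) − 1] = 87.7 × (1 + 0.113 × 12.0) / [12.0 × (0.308 × 5.30 − 0.113) − 1] = 206.6 / 17.23 = 11.99 mg/L.

S ≈ 12.0 mg/L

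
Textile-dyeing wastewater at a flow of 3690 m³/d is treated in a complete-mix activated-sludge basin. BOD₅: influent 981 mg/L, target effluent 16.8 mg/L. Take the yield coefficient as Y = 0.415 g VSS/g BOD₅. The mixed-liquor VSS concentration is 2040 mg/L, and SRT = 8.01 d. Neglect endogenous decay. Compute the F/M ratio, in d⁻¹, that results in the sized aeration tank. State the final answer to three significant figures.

F/M ≈ 0.306 d⁻¹

V·X = Y·Q·ΔS·θ_c gives V = 0.415 × 3690 × (981 − 16.8) × 8.01 / 2040 = 5798 m³.
Food-to-microorganism ratio F/M = Q S₀ / (V X) = 3690 × 981 / (5798 × 2040) = 0.3061 d⁻¹.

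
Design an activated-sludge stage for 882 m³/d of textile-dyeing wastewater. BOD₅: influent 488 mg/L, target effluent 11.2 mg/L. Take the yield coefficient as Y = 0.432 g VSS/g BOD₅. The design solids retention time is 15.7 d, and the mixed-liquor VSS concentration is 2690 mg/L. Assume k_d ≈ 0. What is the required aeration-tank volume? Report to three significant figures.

V ≈ 1060 m³

V·X = Y·Q·ΔS·θ_c gives V = 0.432 × 882 × (488 − 11.2) × 15.7 / 2690 = 1060 m³.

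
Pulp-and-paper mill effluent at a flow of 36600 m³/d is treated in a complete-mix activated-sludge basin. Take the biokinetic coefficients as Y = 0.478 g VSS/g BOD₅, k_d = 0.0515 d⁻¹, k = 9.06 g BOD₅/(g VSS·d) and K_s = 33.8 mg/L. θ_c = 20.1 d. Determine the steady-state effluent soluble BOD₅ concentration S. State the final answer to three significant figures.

S ≈ 0.809 mg/L

From the Monod/SRT balance for a CMAS, S = K_s·(1+k_d θ_c)/[θ_c·(Y k − k_d) − 1] = 33.8 × (1 + 0.0515 × 20.1) / [20.1 × (0.478 × 9.06 − 0.0515) − 1] = 68.79 / 85.01 = 0.8092 mg/L.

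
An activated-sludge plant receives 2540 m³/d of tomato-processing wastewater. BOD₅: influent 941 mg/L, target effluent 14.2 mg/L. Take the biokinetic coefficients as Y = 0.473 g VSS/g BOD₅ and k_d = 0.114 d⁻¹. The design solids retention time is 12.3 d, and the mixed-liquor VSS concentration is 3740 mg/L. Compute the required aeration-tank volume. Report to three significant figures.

Steady-state biomass mass balance: V·X·(1 + k_d·θ_c) = Y·Q·(S₀ − S)·θ_c, so V = 0.473 × 2540 × (941 − 14.2) × 12.3 / [3740 × (1 + 0.114 × 12.3)] = 1.37×10^7 / 8984 = 1524 m³.

V ≈ 1520 m³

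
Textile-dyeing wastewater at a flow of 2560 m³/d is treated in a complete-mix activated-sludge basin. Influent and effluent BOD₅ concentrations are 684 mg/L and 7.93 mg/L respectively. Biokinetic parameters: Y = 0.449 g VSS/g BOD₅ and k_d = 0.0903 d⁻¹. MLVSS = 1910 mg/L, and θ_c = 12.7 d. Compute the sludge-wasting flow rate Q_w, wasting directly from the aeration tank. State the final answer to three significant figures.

Q_w ≈ 190 m³/d

From the SRT design equation V = Y Q (S₀−S) θ_c / [X (1 + k_d θ_c)] = 0.449 × 2560 × (684 − 7.93) × 12.7 / [1910 × (1 + 0.0903 × 12.7)] = 9.87×10^6 / 4100 = 2407 m³.
Wasting from the aeration tank: Q_w = V / θ_c = 2407 / 12.7 = 189.5 m³/d.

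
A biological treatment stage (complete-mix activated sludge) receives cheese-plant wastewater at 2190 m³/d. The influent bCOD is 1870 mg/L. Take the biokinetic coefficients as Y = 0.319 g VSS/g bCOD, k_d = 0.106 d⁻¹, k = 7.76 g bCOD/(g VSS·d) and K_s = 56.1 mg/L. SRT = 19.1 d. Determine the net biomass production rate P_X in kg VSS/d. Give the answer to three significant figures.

From the Monod/SRT balance for a CMAS, S = K_s·(1+k_d θ_c)/[θ_c·(Y k − k_d) − 1] = 56.1 × (1 + 0.106 × 19.1) / [19.1 × (0.319 × 7.76 − 0.106) − 1] = 169.7 / 44.26 = 3.834 mg/L.
Y_obs = Y / (1 + k_d θ_c) = 0.319 / (1 + 0.106 × 19.1) = 0.319 / 3.025 = 0.1055.
Mass of bCOD removed per day: Q(S₀ − S) = 2190 × 1866 g/m³ = 4087 kg/d.
So the net sludge growth is P_X = 0.1055 × 4087 = 431.0 kg VSS/d.

P_X ≈ 431 kg VSS/d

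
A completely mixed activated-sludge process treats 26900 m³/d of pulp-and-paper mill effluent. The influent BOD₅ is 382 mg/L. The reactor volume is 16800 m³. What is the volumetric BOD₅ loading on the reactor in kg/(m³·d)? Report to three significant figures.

L_v ≈ 0.612 kg BOD₅/(m³·d)

Volumetric loading L_v = Q·S₀ / V = 26900 × 382 g/m³ / 16800 m³ = 611.7 g/(m³·d) = 0.6117 kg BOD₅/(m³·d).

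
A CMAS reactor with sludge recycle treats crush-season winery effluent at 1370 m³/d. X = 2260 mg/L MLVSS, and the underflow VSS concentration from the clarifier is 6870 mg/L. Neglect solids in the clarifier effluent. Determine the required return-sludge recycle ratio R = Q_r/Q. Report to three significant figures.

R ≈ 0.490

R = Q_r/Q = X/(X_r − X) = 2260 / (6870 − 2260) = 0.4902.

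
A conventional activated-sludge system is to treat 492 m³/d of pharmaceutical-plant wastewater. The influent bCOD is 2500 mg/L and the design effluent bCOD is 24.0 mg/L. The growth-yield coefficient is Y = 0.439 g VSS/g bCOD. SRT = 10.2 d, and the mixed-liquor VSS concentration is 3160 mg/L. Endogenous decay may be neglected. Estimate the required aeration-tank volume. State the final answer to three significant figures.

V ≈ 1730 m³

With k_d = 0 the design equation reduces to V = Y Q (S₀−S) θ_c / X = 0.439 × 492 × (2500 − 24.0) × 10.2 / 3160 = 1726 m³.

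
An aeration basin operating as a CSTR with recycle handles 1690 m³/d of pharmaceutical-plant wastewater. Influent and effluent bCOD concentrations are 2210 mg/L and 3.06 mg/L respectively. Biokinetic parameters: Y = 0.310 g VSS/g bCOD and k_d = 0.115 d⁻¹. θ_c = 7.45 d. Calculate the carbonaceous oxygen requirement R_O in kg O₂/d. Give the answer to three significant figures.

The observed yield is Y_obs = Y/(1 + k_d·θ_c) = 0.310 / (1 + 0.115 × 7.45) = 0.310 / 1.857 = 0.1670 g VSS per g bCOD removed.
Q·(S₀ − S) = 1690 × (2210 − 3.06) × 10⁻³ = 3730 kg/d removed.
Biomass synthesised: P_X = Y_obs × 3730 = 622.7 kg VSS/d.
R_O = Q·(S₀ − S) − 1.42·P_X = 3730 − 1.42 × 622.7 = 2845 kg O₂/d.

R_O ≈ 2850 kg O₂/d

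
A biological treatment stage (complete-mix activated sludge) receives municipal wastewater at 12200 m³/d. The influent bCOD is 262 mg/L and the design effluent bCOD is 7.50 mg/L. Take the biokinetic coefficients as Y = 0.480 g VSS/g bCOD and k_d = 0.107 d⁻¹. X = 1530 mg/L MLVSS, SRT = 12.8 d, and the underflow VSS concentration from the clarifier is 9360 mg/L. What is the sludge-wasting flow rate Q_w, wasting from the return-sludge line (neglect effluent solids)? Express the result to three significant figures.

Q_w ≈ 67.2 m³/d

Steady-state biomass mass balance: V·X·(1 + k_d·θ_c) = Y·Q·(S₀ − S)·θ_c, so V = 0.480 × 12200 × (262 − 7.50) × 12.8 / [1530 × (1 + 0.107 × 12.8)] = 1.91×10^7 / 3625 = 5262 m³.
Q_w = (V·X)/(θ_c X_r) = 5262 × 1530 / (12.8 × 9360) = 67.20 m³/d.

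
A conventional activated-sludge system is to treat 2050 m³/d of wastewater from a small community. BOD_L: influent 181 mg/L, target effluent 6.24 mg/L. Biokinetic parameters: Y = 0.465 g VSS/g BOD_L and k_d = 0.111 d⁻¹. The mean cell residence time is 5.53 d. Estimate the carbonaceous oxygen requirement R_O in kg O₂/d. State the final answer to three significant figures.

R_O ≈ 212 kg O₂/d

Correct the yield for decay: Y_obs = Y/(1 + k_d θ_c) = 0.465 / (1 + 0.111 × 5.53) = 0.465 / 1.614 = 0.2881.
Substrate removed = Q·(S₀ − S) = 2050 m³/d × (181 − 6.24) g/m³ = 3.58×10^5 g/d = 358.3 kg/d.
Biomass synthesised: P_X = Y_obs × 358.3 = 103.2 kg VSS/d.
Carbonaceous O₂ demand = substrate oxidised − cell-mass equivalent = 358.3 − 1.42 × 103.2 = 211.7 kg O₂/d.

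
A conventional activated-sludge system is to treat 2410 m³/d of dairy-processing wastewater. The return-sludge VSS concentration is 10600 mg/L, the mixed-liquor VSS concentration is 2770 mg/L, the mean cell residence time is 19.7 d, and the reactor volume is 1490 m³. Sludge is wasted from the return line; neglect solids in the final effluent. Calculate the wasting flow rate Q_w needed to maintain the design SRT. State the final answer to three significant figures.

Q_w ≈ 19.8 m³/d

Q_w = (V·X)/(θ_c X_r) = 1490 × 2770 / (19.7 × 10600) = 19.76 m³/d.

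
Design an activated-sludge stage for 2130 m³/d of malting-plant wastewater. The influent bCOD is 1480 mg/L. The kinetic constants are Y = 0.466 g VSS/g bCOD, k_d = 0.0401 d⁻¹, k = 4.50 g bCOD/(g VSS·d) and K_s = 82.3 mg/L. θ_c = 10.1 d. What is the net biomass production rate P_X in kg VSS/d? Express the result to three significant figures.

From the Monod/SRT balance for a CMAS, S = K_s·(1+k_d θ_c)/[θ_c·(Y k − k_d) − 1] = 82.3 × (1 + 0.0401 × 10.1) / [10.1 × (0.466 × 4.50 − 0.0401) − 1] = 115.6 / 19.77 = 5.847 mg/L.
Y_obs = Y / (1 + k_d θ_c) = 0.466 / (1 + 0.0401 × 10.1) = 0.466 / 1.405 = 0.3317.
Substrate removed = Q·(S₀ − S) = 2130 m³/d × (1480 − 5.85) g/m³ = 3.14×10^6 g/d = 3140 kg/d.
Net biomass production P_X = Y_obs × Q·(S₀ − S) = 0.3317 × 3140 = 1041 kg VSS/d.

P_X ≈ 1040 kg VSS/d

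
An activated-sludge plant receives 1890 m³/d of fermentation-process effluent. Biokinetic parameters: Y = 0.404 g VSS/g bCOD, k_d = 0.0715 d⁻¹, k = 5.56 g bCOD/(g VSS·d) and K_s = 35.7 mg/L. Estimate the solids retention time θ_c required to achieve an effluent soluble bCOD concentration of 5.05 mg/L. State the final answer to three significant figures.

θ_c ≈ 4.83 d

From 1/θ_c = Y·k·S/(K_s + S) − k_d: Y·k·S/(K_s+S) = 0.404 × 5.56 × 5.05 / (35.7 + 5.05) = 0.2784 d⁻¹.
1/θ_c = 0.2784 − 0.0715 = 0.2069 d⁻¹, so θ_c = 4.834 d.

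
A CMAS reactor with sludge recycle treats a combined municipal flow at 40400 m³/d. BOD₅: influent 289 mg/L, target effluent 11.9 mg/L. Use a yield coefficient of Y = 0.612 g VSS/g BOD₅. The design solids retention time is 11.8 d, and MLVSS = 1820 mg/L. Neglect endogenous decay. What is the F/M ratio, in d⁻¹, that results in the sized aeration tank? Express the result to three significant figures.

Biomass mass balance (decay neglected): V·X = Y·Q·(S₀ − S)·θ_c, so V = 0.612 × 40400 × (289 − 11.9) × 11.8 / 1820 = 44420 m³.
F/M = applied load / biomass = Q·S₀/(V·X) = 40400 × 289 / (44420 × 1820) = 0.1444 d⁻¹.

F/M ≈ 0.144 d⁻¹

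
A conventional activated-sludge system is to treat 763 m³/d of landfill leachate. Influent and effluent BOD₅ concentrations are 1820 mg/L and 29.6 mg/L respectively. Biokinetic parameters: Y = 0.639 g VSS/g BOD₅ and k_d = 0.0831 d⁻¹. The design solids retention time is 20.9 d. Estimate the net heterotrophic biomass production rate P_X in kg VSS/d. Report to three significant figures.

Y_obs = Y / (1 + k_d θ_c) = 0.639 / (1 + 0.0831 × 20.9) = 0.639 / 2.737 = 0.2335.
ΔS = 1820 − 29.6 = 1790 mg/L, so the substrate removal rate is 763 × 1790/1000 = 1366 kg BOD₅/d.
Biomass produced: P_X = Y_obs·Q·ΔS = 0.2335 × 1366 ≈ 319.0 kg VSS/d.

P_X ≈ 319 kg VSS/d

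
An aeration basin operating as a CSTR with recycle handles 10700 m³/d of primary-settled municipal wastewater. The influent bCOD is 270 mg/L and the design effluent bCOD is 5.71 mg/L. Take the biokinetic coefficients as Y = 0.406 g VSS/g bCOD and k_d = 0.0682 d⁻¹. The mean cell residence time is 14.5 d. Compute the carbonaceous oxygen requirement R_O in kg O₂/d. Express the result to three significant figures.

The observed yield is Y_obs = Y/(1 + k_d·θ_c) = 0.406 / (1 + 0.0682 × 14.5) = 0.406 / 1.989 = 0.2041 g VSS per g bCOD removed.
ΔS = 270 − 5.71 = 264.3 mg/L, so the substrate removal rate is 10700 × 264.3/1000 = 2828 kg bCOD/d.
Net sludge production P_X = 0.2041 × 2828 = 577.3 kg VSS/d.
R_O = Q·ΔS − 1.42 P_X = 2828 − 819.7 = 2008 kg O₂/d.

R_O ≈ 2010 kg O₂/d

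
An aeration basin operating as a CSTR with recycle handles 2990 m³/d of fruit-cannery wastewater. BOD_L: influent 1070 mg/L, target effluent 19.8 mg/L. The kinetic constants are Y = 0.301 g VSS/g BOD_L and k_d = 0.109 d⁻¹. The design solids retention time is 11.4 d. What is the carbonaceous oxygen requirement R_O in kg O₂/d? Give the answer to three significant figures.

Y_obs = Y / (1 + k_d θ_c) = 0.301 / (1 + 0.109 × 11.4) = 0.301 / 2.243 = 0.1342.
ΔS = 1070 − 19.8 = 1050 mg/L, so the substrate removal rate is 2990 × 1050/1000 = 3140 kg BOD_L/d.
P_X = Y_obs·Q·(S₀ − S) = 0.1342 × 3140 = 421.5 kg VSS/d.
R_O = Q·(S₀ − S) − 1.42·P_X = 3140 − 1.42 × 421.5 = 2542 kg O₂/d.

R_O ≈ 2540 kg O₂/d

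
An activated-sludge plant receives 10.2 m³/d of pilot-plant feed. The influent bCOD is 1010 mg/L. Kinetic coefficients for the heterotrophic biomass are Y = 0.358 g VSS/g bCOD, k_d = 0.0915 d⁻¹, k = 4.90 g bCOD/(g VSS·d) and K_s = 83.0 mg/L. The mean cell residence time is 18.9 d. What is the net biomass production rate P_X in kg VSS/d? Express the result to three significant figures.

Effluent substrate depends only on kinetics and SRT: S = K_s(1 + k_d θ_c) / [θ_c(Yk − k_d) − 1] = 83.0 × (1 + 0.0915 × 18.9) / [18.9 × (0.358 × 4.90 − 0.0915) − 1] = 226.5 / 30.43 = 7.446 mg/L.
Correct the yield for decay: Y_obs = Y/(1 + k_d θ_c) = 0.358 / (1 + 0.0915 × 18.9) = 0.358 / 2.729 = 0.1312.
Q·(S₀ − S) = 10.2 × (1010 − 7.45) × 10⁻³ = 10.23 kg/d removed.
Biomass produced: P_X = Y_obs·Q·ΔS = 0.1312 × 10.23 ≈ 1.341 kg VSS/d.

P_X ≈ 1.34 kg VSS/d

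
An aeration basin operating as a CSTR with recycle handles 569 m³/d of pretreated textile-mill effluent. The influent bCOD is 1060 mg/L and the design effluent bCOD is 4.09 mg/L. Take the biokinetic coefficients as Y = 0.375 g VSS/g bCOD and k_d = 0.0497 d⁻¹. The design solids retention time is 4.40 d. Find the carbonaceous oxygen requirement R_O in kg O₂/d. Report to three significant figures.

Correct the yield for decay: Y_obs = Y/(1 + k_d θ_c) = 0.375 / (1 + 0.0497 × 4.40) = 0.375 / 1.219 = 0.3077.
Q·(S₀ − S) = 569 × (1060 − 4.09) × 10⁻³ = 600.8 kg/d removed.
Net sludge production P_X = 0.3077 × 600.8 = 184.9 kg VSS/d.
Carbonaceous O₂ demand = substrate oxidised − cell-mass equivalent = 600.8 − 1.42 × 184.9 = 338.3 kg O₂/d.

R_O ≈ 338 kg O₂/d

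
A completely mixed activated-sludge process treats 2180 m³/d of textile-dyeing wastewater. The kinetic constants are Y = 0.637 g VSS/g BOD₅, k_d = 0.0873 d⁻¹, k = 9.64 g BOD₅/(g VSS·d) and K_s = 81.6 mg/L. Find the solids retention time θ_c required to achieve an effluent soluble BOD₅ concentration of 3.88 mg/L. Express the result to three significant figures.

θ_c ≈ 5.22 d

From 1/θ_c = Y·k·S/(K_s + S) − k_d: Y·k·S/(K_s+S) = 0.637 × 9.64 × 3.88 / (81.6 + 3.88) = 0.2787 d⁻¹.
θ_c = 1/(μ − k_d) = 1/(0.2787 − 0.0873) = 1/0.1914 = 5.224 d.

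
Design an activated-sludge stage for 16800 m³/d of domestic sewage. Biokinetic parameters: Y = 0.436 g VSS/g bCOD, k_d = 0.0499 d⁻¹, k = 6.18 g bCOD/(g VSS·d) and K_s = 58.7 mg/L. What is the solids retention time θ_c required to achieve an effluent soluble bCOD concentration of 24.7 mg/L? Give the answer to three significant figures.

θ_c ≈ 1.34 d

From 1/θ_c = Y·k·S/(K_s + S) − k_d: Y·k·S/(K_s+S) = 0.436 × 6.18 × 24.7 / (58.7 + 24.7) = 0.7980 d⁻¹.
1/θ_c = 0.7980 − 0.0499 = 0.7481 d⁻¹, so θ_c = 1.337 d.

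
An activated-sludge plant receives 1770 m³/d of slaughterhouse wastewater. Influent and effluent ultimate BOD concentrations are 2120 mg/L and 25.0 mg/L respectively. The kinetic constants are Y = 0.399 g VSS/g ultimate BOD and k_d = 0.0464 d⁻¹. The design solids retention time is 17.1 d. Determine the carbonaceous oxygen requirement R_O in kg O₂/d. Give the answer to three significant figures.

Observed yield with endogenous decay: Y_obs = Y / (1 + k_d·θ_c) = 0.399 / (1 + 0.0464 × 17.1) = 0.399 / 1.793 = 0.2225 g VSS/g ultimate BOD.
ΔS = 2120 − 25.0 = 2095 mg/L, so the substrate removal rate is 1770 × 2095/1000 = 3708 kg ultimate BOD/d.
Biomass synthesised: P_X = Y_obs × 3708 = 825.0 kg VSS/d.
Carbonaceous O₂ demand = substrate oxidised − cell-mass equivalent = 3708 − 1.42 × 825.0 = 2537 kg O₂/d.

R_O ≈ 2540 kg O₂/d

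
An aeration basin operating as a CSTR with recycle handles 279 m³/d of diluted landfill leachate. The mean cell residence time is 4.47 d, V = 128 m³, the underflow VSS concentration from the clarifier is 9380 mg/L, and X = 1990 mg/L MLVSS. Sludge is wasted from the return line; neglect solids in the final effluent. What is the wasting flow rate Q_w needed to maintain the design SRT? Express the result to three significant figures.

Q_w ≈ 6.08 m³/d

Wasting from the return line (neglecting effluent solids): Q_w = V·X / (θ_c·X_r) = 128.0 × 1990 / (4.47 × 9380) = 6.075 m³/d.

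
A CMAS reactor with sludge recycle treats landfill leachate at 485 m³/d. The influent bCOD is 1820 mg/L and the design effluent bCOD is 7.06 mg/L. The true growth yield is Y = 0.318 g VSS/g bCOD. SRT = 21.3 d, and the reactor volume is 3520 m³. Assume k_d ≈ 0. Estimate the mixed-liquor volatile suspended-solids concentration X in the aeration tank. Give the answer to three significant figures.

X ≈ 1690 mg/L

Without decay, X = Y Q (S₀−S) θ_c / V = 0.318 × 485 × (1820 − 7.06) × 21.3 / 3520 = 1692 mg/L.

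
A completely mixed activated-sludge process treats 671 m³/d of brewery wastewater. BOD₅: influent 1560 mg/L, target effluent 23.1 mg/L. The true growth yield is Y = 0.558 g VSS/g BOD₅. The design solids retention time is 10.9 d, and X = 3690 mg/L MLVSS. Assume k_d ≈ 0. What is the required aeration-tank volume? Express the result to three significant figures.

V ≈ 1700 m³

V·X = Y·Q·ΔS·θ_c gives V = 0.558 × 671 × (1560 − 23.1) × 10.9 / 3690 = 1700 m³.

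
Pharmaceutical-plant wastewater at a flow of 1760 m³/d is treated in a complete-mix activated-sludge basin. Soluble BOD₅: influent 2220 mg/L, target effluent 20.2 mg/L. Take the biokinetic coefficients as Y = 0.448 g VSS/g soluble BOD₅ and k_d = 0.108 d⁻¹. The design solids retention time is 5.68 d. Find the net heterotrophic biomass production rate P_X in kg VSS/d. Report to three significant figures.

Correct the yield for decay: Y_obs = Y/(1 + k_d θ_c) = 0.448 / (1 + 0.108 × 5.68) = 0.448 / 1.613 = 0.2777.
Substrate removed = Q·(S₀ − S) = 1760 m³/d × (2220 − 20.2) g/m³ = 3.87×10^6 g/d = 3872 kg/d.
Biomass produced: P_X = Y_obs·Q·ΔS = 0.2777 × 3872 ≈ 1075 kg VSS/d.

P_X ≈ 1080 kg VSS/d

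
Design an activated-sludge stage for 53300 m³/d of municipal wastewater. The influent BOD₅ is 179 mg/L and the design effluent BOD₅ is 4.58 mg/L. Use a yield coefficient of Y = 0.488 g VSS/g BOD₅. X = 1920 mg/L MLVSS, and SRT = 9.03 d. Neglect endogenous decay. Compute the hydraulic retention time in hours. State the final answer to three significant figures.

V·X = Y·Q·ΔS·θ_c gives V = 0.488 × 53300 × (179 − 4.58) × 9.03 / 1920 = 21337 m³.
HRT = V/Q = 21337 m³ / 53300 m³·d⁻¹ = 0.4003 d × 24 = 9.608 h.

τ ≈ 9.61 h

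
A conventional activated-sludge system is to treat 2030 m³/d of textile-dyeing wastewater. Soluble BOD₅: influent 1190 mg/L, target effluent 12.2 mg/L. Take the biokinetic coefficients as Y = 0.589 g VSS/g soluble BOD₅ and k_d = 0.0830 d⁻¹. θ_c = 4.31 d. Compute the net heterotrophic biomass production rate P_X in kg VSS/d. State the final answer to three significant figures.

The observed yield is Y_obs = Y/(1 + k_d·θ_c) = 0.589 / (1 + 0.0830 × 4.31) = 0.589 / 1.358 = 0.4338 g VSS per g soluble BOD₅ removed.
ΔS = 1190 − 12.2 = 1178 mg/L, so the substrate removal rate is 2030 × 1178/1000 = 2391 kg soluble BOD₅/d.
So the net sludge growth is P_X = 0.4338 × 2391 = 1037 kg VSS/d.

P_X ≈ 1040 kg VSS/d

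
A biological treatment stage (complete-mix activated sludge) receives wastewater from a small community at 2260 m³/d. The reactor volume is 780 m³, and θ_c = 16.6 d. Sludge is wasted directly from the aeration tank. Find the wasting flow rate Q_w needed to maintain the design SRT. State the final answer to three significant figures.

Q_w ≈ 47.0 m³/d

For wasting at MLVSS concentration, Q_w = V/θ_c = 780.0/16.6 = 46.99 m³/d.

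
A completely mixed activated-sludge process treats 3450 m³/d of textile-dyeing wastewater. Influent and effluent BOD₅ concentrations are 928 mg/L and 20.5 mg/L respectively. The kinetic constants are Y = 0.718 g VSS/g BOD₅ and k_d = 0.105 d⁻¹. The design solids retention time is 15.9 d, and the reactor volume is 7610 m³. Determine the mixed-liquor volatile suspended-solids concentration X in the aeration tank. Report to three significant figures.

X = Y·Q·ΔS·θ_c / [V·(1 + k_d θ_c)] = 0.718 × 3450 × (928 − 20.5) × 15.9 / [7610 × (1 + 0.105 × 15.9)] = 1759 mg/L.

X ≈ 1760 mg/L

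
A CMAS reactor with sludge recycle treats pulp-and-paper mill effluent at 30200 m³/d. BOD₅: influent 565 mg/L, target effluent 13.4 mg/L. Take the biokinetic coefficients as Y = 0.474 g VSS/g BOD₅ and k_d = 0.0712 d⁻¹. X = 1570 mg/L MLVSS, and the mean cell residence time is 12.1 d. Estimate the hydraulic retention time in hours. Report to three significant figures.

From the SRT design equation V = Y Q (S₀−S) θ_c / [X (1 + k_d θ_c)] = 0.474 × 30200 × (565 − 13.4) × 12.1 / [1570 × (1 + 0.0712 × 12.1)] = 9.55×10^7 / 2923 = 32691 m³.
τ = V/Q = 32691/30200 = 1.082 d, or 25.98 h.

τ ≈ 26.0 h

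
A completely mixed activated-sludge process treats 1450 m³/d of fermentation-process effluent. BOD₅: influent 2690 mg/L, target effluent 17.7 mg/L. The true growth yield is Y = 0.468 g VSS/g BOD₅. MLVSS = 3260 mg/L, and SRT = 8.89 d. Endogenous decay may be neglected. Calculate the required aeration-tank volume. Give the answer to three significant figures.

Biomass mass balance (decay neglected): V·X = Y·Q·(S₀ − S)·θ_c, so V = 0.468 × 1450 × (2690 − 17.7) × 8.89 / 3260 = 4945 m³.

V ≈ 4950 m³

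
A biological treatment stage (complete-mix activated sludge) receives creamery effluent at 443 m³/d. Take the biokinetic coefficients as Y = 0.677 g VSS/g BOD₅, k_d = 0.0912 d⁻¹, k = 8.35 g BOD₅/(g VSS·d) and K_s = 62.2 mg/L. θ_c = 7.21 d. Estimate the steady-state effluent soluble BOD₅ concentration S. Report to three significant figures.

Effluent substrate depends only on kinetics and SRT: S = K_s(1 + k_d θ_c) / [θ_c(Yk − k_d) − 1] = 62.2 × (1 + 0.0912 × 7.21) / [7.21 × (0.677 × 8.35 − 0.0912) − 1] = 103.1 / 39.10 = 2.637 mg/L.

S ≈ 2.64 mg/L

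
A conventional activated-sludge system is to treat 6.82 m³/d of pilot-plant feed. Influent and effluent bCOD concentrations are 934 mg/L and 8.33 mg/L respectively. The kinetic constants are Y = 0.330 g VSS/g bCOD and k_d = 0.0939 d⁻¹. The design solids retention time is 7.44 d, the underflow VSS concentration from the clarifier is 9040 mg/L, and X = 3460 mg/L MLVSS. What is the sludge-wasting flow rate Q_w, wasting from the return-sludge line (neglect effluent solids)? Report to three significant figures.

Rearranging the biomass balance for a CMAS with decay, V = Y·Q·ΔS·θ_c / [X·(1+k_d θ_c)] = 0.330 × 6.82 × (934 − 8.33) × 7.44 / [3460 × (1 + 0.0939 × 7.44)] = 1.55×10^4 / 5877 = 2.637 m³.
θ_c = V·X/(Q_w·X_r) when wasting from the recycle, so Q_w = V·X/(θ_c·X_r) = 2.637 × 3460 / (7.44 × 9040) = 0.1357 m³/d.

Q_w ≈ 0.136 m³/d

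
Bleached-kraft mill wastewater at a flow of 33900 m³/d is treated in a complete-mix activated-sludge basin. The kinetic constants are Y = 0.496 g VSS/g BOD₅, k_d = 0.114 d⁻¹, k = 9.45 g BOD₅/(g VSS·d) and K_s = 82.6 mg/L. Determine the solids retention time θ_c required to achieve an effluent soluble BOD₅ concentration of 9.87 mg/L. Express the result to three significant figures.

θ_c ≈ 2.59 d

Specific growth rate at S = 9.87 mg/L: μ = YkS/(K_s+S) = 0.496·9.45·9.87/(82.6+9.87) = 0.5003 d⁻¹.
θ_c = 1/(μ − k_d) = 1/(0.5003 − 0.114) = 1/0.3863 = 2.589 d.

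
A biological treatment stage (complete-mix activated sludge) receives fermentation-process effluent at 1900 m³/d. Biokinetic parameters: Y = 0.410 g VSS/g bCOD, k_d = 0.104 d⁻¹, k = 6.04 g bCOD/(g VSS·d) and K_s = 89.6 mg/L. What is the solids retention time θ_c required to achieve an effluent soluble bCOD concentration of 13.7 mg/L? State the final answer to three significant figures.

θ_c ≈ 4.46 d

From 1/θ_c = Y·k·S/(K_s + S) − k_d: Y·k·S/(K_s+S) = 0.410 × 6.04 × 13.7 / (89.6 + 13.7) = 0.3284 d⁻¹.
1/θ_c = 0.3284 − 0.104 = 0.2244 d⁻¹, so θ_c = 4.456 d.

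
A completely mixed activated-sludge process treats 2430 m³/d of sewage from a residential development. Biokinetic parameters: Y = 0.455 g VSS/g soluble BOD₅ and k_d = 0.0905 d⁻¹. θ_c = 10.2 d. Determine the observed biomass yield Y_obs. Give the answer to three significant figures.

Y_obs ≈ 0.237 g VSS/g soluble BOD₅

Correct the yield for decay: Y_obs = Y/(1 + k_d θ_c) = 0.455 / (1 + 0.0905 × 10.2) = 0.455 / 1.923 = 0.2366.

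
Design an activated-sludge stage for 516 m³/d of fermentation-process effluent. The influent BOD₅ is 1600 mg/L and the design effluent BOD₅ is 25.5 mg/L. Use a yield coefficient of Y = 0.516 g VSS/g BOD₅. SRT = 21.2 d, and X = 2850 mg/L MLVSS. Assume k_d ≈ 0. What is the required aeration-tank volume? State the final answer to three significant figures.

V ≈ 3120 m³

With k_d = 0 the design equation reduces to V = Y Q (S₀−S) θ_c / X = 0.516 × 516 × (1600 − 25.5) × 21.2 / 2850 = 3118 m³.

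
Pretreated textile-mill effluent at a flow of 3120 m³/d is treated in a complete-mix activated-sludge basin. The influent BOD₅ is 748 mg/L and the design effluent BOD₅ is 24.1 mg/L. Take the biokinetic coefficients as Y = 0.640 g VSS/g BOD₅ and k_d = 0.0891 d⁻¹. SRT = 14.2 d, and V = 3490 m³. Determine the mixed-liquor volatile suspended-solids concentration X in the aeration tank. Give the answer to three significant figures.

X = Y·Q·ΔS·θ_c / [V·(1 + k_d θ_c)] = 0.640 × 3120 × (748 − 24.1) × 14.2 / [3490 × (1 + 0.0891 × 14.2)] = 2596 mg/L.

X ≈ 2600 mg/L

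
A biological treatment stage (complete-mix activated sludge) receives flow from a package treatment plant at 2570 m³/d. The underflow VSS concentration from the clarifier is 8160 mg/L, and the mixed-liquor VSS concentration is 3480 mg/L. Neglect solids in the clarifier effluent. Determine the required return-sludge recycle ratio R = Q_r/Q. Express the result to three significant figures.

Mass balance around the secondary clarifier (neglecting effluent solids): R = X / (X_r − X) = 3480 / (8160 − 3480) = 0.7436.

R ≈ 0.744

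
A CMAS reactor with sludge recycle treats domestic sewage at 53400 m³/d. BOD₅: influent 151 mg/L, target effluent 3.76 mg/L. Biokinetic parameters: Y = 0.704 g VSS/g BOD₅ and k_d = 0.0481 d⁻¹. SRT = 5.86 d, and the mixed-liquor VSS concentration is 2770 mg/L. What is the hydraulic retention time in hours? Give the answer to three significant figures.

Steady-state biomass mass balance: V·X·(1 + k_d·θ_c) = Y·Q·(S₀ − S)·θ_c, so V = 0.704 × 53400 × (151 − 3.76) × 5.86 / [2770 × (1 + 0.0481 × 5.86)] = 3.24×10^7 / 3551 = 9135 m³.
Hydraulic retention time τ = V/Q = 9135 / 53400 = 0.1711 d = 4.106 h.

τ ≈ 4.11 h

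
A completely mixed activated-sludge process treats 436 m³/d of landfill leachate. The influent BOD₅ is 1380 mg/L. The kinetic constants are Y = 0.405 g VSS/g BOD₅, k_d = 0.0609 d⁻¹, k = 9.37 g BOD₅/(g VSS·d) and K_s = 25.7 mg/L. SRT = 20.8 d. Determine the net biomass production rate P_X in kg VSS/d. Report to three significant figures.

For a completely mixed reactor with recycle the Lawrence–McCarty relation gives S = K_s·(1 + k_d·θ_c) / [θ_c·(Y·k − k_d) − 1] = 25.7 × (1 + 0.0609 × 20.8) / [20.8 × (0.405 × 9.37 − 0.0609) − 1] = 58.25 / 76.67 = 0.7598 mg/L.
Observed yield with endogenous decay: Y_obs = Y / (1 + k_d·θ_c) = 0.405 / (1 + 0.0609 × 20.8) = 0.405 / 2.267 = 0.1787 g VSS/g BOD₅.
ΔS = 1380 − 0.760 = 1379 mg/L, so the substrate removal rate is 436 × 1379/1000 = 601.3 kg BOD₅/d.
Biomass produced: P_X = Y_obs·Q·ΔS = 0.1787 × 601.3 ≈ 107.4 kg VSS/d.

P_X ≈ 107 kg VSS/d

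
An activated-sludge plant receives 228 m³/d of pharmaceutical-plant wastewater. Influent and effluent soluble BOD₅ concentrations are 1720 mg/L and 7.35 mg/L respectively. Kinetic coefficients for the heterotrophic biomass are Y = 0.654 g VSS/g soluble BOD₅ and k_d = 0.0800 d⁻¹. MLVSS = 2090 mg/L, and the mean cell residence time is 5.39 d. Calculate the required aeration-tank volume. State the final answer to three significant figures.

V ≈ 460 m³

Rearranging the biomass balance for a CMAS with decay, V = Y·Q·ΔS·θ_c / [X·(1+k_d θ_c)] = 0.654 × 228 × (1720 − 7.35) × 5.39 / [2090 × (1 + 0.0800 × 5.39)] = 1.38×10^6 / 2991 = 460.2 m³.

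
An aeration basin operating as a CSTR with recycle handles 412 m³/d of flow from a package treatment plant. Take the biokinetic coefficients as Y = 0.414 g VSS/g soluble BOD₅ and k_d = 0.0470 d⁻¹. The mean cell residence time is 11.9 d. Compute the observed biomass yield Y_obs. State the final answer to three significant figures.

Y_obs ≈ 0.266 g VSS/g soluble BOD₅

Y_obs = Y / (1 + k_d θ_c) = 0.414 / (1 + 0.0470 × 11.9) = 0.414 / 1.559 = 0.2655.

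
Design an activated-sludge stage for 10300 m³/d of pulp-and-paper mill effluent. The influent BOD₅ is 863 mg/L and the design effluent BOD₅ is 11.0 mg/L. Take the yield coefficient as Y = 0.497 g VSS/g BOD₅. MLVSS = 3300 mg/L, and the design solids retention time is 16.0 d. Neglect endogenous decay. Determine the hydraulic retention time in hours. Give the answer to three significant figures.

With k_d = 0 the design equation reduces to V = Y Q (S₀−S) θ_c / X = 0.497 × 10300 × (863 − 11.0) × 16.0 / 3300 = 21147 m³.
HRT = V/Q = 21147 m³ / 10300 m³·d⁻¹ = 2.053 d × 24 = 49.27 h.

τ ≈ 49.3 h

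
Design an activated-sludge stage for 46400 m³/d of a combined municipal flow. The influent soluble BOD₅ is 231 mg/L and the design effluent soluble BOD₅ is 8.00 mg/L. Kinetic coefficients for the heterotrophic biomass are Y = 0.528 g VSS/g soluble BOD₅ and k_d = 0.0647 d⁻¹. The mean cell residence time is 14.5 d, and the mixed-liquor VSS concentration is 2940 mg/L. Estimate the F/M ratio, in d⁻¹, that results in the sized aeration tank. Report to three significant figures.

F/M ≈ 0.262 d⁻¹

Rearranging the biomass balance for a CMAS with decay, V = Y·Q·ΔS·θ_c / [X·(1+k_d θ_c)] = 0.528 × 46400 × (231 − 8.00) × 14.5 / [2940 × (1 + 0.0647 × 14.5)] = 7.92×10^7 / 5698 = 13902 m³.
Food-to-microorganism ratio F/M = Q S₀ / (V X) = 46400 × 231 / (13902 × 2940) = 0.2622 d⁻¹.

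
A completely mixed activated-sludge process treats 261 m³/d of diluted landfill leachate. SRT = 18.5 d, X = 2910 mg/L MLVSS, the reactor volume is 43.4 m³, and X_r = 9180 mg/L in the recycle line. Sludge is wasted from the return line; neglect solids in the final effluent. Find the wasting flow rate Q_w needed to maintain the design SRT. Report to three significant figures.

Q_w ≈ 0.744 m³/d

Q_w = (V·X)/(θ_c X_r) = 43.40 × 2910 / (18.5 × 9180) = 0.7436 m³/d.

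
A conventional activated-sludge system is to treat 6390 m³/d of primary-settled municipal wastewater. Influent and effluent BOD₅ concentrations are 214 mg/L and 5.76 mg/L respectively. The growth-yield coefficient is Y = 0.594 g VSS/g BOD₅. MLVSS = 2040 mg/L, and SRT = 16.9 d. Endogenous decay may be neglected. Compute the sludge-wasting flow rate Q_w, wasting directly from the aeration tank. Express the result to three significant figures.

Q_w ≈ 387 m³/d

V·X = Y·Q·ΔS·θ_c gives V = 0.594 × 6390 × (214 − 5.76) × 16.9 / 2040 = 6548 m³.
For wasting at MLVSS concentration, Q_w = V/θ_c = 6548/16.9 = 387.5 m³/d.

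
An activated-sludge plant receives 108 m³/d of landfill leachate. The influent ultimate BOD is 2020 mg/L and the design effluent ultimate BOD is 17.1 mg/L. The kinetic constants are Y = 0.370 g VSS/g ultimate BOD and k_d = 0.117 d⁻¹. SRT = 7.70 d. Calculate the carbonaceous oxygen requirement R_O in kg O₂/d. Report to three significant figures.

Correct the yield for decay: Y_obs = Y/(1 + k_d θ_c) = 0.370 / (1 + 0.117 × 7.70) = 0.370 / 1.901 = 0.1946.
Q·(S₀ − S) = 108 × (2020 − 17.1) × 10⁻³ = 216.3 kg/d removed.
P_X = Y_obs·Q·(S₀ − S) = 0.1946 × 216.3 = 42.10 kg VSS/d.
R_O = Q·(S₀ − S) − 1.42·P_X = 216.3 − 1.42 × 42.10 = 156.5 kg O₂/d.

R_O ≈ 157 kg O₂/d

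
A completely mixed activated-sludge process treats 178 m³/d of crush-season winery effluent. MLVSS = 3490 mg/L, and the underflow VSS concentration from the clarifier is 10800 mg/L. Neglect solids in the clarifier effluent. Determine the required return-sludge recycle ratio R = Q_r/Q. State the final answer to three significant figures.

R ≈ 0.477

Solids balance on the clarifier gives (1+R)X = R·X_r, so R = X/(X_r − X) = 3490 / (10800 − 3490) = 0.4774.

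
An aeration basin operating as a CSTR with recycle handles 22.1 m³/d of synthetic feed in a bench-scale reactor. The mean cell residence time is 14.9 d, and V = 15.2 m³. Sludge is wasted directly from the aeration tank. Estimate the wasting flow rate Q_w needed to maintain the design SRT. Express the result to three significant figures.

For wasting at MLVSS concentration, Q_w = V/θ_c = 15.20/14.9 = 1.020 m³/d.

Q_w ≈ 1.02 m³/d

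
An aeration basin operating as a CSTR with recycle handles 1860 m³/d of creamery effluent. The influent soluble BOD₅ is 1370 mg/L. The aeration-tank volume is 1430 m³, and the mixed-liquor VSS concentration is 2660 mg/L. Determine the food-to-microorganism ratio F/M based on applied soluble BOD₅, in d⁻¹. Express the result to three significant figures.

Food-to-microorganism ratio F/M = Q S₀ / (V X) = 1860 × 1370 / (1430 × 2660) = 0.6699 d⁻¹.

F/M ≈ 0.670 d⁻¹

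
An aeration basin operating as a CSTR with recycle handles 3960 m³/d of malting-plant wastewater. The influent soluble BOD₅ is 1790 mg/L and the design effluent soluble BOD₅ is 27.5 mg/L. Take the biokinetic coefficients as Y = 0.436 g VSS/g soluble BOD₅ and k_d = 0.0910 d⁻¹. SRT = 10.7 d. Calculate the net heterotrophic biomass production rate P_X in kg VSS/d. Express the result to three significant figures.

P_X ≈ 1540 kg VSS/d

The observed yield is Y_obs = Y/(1 + k_d·θ_c) = 0.436 / (1 + 0.0910 × 10.7) = 0.436 / 1.974 = 0.2209 g VSS per g soluble BOD₅ removed.
Q·(S₀ − S) = 3960 × (1790 − 27.5) × 10⁻³ = 6980 kg/d removed.
Net biomass production P_X = Y_obs × Q·(S₀ − S) = 0.2209 × 6980 = 1542 kg VSS/d.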